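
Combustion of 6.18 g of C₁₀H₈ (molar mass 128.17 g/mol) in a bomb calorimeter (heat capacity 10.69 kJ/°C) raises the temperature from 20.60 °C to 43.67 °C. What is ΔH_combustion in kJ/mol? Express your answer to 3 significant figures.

ΔT = 43.67 − 20.60 = 23.07 °C
q_cal = C_cal × ΔT = 10.69 × 23.07 = 246.6183 kJ
n = 6.18 / 128.17 = 0.04822 mol
q_rxn = −q_cal = -246.6183 kJ
ΔH = -246.6183 / 0.04822 = -5114 kJ/mol

ΔH = -5110 kJ/mol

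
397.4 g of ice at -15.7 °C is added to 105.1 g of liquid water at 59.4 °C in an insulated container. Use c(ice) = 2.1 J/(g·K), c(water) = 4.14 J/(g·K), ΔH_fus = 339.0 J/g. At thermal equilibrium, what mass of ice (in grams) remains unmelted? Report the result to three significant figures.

m_ice remaining = 360 g

Heat to warm all ice to 0 °C: 397.4×2.1×15.7 = 13102 J
Heat released by water cooling to 0 °C: 105.1×4.14×59.4 = 25846 J
25846 J < 13102 + 397.4×339.0 = 147820.6 J, so not all ice melts; final T = 0 °C.
Heat left for melting: 25846 − 13102 = 12744 J
Mass melted = 12744 / 339.0 = 37.59 g
Ice remaining = 397.4 − 37.59 = 359.81 g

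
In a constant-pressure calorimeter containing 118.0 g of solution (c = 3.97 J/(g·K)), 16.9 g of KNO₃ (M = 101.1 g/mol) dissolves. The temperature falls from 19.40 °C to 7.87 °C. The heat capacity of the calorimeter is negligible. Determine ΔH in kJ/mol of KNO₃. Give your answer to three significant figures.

ΔH = 32.3 kJ/mol

|ΔT| = |7.87 − 19.40| = 11.53 °C
|q_surr| = (118.0 × 3.97) × 11.53 = 468.46 × 11.53 = 5401 J
n(KNO₃) = 16.9 / 101.1 = 0.1672 mol
Temperature fell, so q_rxn = +|q_surr| = 5.401 kJ
ΔH = q_rxn / n = 32.30 kJ/mol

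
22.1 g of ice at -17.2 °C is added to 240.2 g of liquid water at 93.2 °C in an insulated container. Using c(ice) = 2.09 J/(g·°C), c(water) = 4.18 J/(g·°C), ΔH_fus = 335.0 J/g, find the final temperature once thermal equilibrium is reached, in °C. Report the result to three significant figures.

Heat to bring ice to 0 °C and melt it: q₁ = 22.1×2.09×17.2 + 22.1×335.0 = 8198.0 J
Heat the water can supply cooling to 0 °C: 240.2×4.18×93.2 = 93576.2 J > q₁, so all ice melts.
Energy balance: 240.2×4.18×(93.2 − T) = 8198.0 + 22.1×4.18×(T − 0)
1004.036(93.2 − T) = 8198.0 + 92.378 T
93576.2 − 8198.0 = 1096.414 T
T = 85378.2 / 1096.414 = 77.87 °C

T_f = 77.9 °C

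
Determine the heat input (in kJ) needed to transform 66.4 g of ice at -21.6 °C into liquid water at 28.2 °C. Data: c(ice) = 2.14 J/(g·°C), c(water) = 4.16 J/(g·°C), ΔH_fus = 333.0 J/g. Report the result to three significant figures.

q = 33.0 kJ

q1 (heat ice -21.6→0.0 °C): 66.4 × 2.14 × 21.6 = 3069 J
q2 (melt at 0 °C): 66.4 × 333.0 = 22111 J
q3 (heat water 0.0→28.2 °C): 66.4 × 4.16 × 28.2 = 7790 J
Total: 3069 + 22111 + 7790 = 32970 J = 33.0 kJ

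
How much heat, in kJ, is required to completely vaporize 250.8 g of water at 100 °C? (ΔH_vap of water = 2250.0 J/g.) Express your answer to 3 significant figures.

q = m × ΔH_vap = 250.8 × 2250.0 = 564300 J = 564 kJ

q = 564 kJ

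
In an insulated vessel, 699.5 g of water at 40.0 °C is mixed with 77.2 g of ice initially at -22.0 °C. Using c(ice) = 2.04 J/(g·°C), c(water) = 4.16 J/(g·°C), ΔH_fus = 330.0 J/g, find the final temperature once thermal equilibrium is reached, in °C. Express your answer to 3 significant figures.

T_f = 27.1 °C

Heat to bring ice to 0 °C and melt it: q₁ = 77.2×2.04×22.0 + 77.2×330.0 = 28941 J
Heat the water can supply cooling to 0 °C: 699.5×4.16×40.0 = 116397 J > q₁, so all ice melts.
Energy balance: 699.5×4.16×(40.0 − T) = 28941 + 77.2×4.16×(T − 0)
2909.92(40.0 − T) = 28941 + 321.152 T
116397 − 28941 = 3231.072 T
T = 87456 / 3231.072 = 27.07 °C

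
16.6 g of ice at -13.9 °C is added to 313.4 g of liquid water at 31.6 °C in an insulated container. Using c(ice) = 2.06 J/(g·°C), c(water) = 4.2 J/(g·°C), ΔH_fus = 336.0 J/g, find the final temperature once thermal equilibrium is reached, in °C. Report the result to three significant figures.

T_f = 25.6 °C

Heat to bring ice to 0 °C and melt it: q₁ = 16.6×2.06×13.9 + 16.6×336.0 = 6052.9 J
Heat the water can supply cooling to 0 °C: 313.4×4.2×31.6 = 41594.4 J > q₁, so all ice melts.
Energy balance: 313.4×4.2×(31.6 − T) = 6052.9 + 16.6×4.2×(T − 0)
1316.28(31.6 − T) = 6052.9 + 69.72 T
41594.4 − 6052.9 = 1386.00 T
T = 35541.5 / 1386.00 = 25.64 °C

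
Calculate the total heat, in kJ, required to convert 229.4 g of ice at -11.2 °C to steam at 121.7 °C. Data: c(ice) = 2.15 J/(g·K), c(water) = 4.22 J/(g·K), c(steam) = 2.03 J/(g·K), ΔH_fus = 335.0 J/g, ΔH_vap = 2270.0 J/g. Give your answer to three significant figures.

q1 (heat ice -11.2→0.0 °C): 229.4 × 2.15 × 11.2 = 5524 J
q2 (melt at 0 °C): 229.4 × 335.0 = 76849 J
q3 (heat water 0.0→100.0 °C): 229.4 × 4.22 × 100.0 = 96807 J
q4 (vaporize at 100 °C): 229.4 × 2270.0 = 520738 J
q5 (heat steam 100.0→121.7 °C): 229.4 × 2.03 × 21.7 = 10105 J
Total: 5524 + 76849 + 96807 + 520738 + 10105 = 710023 J = 710 kJ

q = 710 kJ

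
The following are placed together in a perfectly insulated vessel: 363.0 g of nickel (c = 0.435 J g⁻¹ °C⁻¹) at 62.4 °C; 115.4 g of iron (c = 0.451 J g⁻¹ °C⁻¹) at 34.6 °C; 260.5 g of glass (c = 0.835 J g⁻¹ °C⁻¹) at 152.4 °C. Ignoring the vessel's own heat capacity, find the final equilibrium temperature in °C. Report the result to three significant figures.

Σ mᵢcᵢ(T − Tᵢ) = 0  ⇒  T = Σ mᵢcᵢTᵢ / Σ mᵢcᵢ
Σ mᵢcᵢ = 363.0×0.435 + 115.4×0.451 + 260.5×0.835 = 427.4679
Σ mᵢcᵢTᵢ = 157.905×62.4 + 52.0454×34.6 + 217.5175×152.4 = 44804
T = 44804 / 427.4679 = 104.8 °C

T_f = 105 °C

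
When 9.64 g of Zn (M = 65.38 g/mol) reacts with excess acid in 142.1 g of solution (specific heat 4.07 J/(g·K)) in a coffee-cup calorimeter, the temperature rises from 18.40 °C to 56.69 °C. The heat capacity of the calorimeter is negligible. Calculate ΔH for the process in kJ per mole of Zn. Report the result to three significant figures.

|ΔT| = |56.69 − 18.40| = 38.29 °C
|q_surr| = (142.1 × 4.07) × 38.29 = 578.347 × 38.29 = 22140 J
n(Zn) = 9.64 / 65.38 = 0.1474 mol
Temperature rose, so q_rxn = −|q_surr| = -22.14 kJ
ΔH = q_rxn / n = -150.2 kJ/mol

ΔH = -150 kJ/mol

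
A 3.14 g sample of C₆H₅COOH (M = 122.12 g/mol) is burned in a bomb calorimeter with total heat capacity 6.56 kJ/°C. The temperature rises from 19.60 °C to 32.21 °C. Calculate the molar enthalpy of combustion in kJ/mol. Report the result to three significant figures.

ΔH = -3220 kJ/mol

ΔT = 32.21 − 19.60 = 12.61 °C
q_cal = C_cal × ΔT = 6.56 × 12.61 = 82.7216 kJ
n = 3.14 / 122.12 = 0.02571 mol
q_rxn = −q_cal = -82.7216 kJ
ΔH = -82.7216 / 0.02571 = -3217 kJ/mol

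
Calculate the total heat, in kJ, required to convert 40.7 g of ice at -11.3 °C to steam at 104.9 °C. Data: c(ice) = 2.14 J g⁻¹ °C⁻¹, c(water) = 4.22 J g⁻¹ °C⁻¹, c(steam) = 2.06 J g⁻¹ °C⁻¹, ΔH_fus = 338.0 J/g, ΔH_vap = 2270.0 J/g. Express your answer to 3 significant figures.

q = 125 kJ

q1 (heat ice -11.3→0.0 °C): 40.7 × 2.14 × 11.3 = 984 J
q2 (melt at 0 °C): 40.7 × 338.0 = 13757 J
q3 (heat water 0.0→100.0 °C): 40.7 × 4.22 × 100.0 = 17175 J
q4 (vaporize at 100 °C): 40.7 × 2270.0 = 92389 J
q5 (heat steam 100.0→104.9 °C): 40.7 × 2.06 × 4.9 = 411 J
Total: 984 + 13757 + 17175 + 92389 + 411 = 124716 J = 125 kJ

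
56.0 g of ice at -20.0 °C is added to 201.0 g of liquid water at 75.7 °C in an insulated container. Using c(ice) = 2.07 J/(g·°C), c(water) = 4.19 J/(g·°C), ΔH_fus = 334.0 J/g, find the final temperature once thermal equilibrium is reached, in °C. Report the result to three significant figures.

Heat to bring ice to 0 °C and melt it: q₁ = 56.0×2.07×20.0 + 56.0×334.0 = 21022 J
Heat the water can supply cooling to 0 °C: 201.0×4.19×75.7 = 63753.8 J > q₁, so all ice melts.
Energy balance: 201.0×4.19×(75.7 − T) = 21022 + 56.0×4.19×(T − 0)
842.19(75.7 − T) = 21022 + 234.64 T
63753.8 − 21022 = 1076.83 T
T = 42731.8 / 1076.83 = 39.68 °C

T_f = 39.7 °C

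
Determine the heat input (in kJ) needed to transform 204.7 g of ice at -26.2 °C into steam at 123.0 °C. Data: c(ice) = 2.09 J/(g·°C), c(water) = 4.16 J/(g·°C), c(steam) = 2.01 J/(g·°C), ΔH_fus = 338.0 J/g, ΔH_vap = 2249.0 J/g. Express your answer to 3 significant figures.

q = 635 kJ

q1 (heat ice -26.2→0.0 °C): 204.7 × 2.09 × 26.2 = 11209 J
q2 (melt at 0 °C): 204.7 × 338.0 = 69189 J
q3 (heat water 0.0→100.0 °C): 204.7 × 4.16 × 100.0 = 85155 J
q4 (vaporize at 100 °C): 204.7 × 2249.0 = 460370 J
q5 (heat steam 100.0→123.0 °C): 204.7 × 2.01 × 23.0 = 9463 J
Total: 11209 + 69189 + 85155 + 460370 + 9463 = 635386 J = 635 kJ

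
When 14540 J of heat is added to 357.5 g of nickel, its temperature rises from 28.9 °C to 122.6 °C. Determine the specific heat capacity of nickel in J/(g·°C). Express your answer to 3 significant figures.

c = q / (m ΔT) = 14540 / (357.5 × 93.7)
c = 14540 / 33497.75 = 0.434 J/(g·°C)

c = 0.434 J/(g·°C)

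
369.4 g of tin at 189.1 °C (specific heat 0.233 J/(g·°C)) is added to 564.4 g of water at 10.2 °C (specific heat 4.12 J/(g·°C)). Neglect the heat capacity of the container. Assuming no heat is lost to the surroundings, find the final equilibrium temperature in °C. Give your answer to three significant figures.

Heat lost by tin = heat gained by water.
(369.4)(0.233)(189.1 − T) = (564.4)(4.12)(T − 10.2)
86.0702 (189.1 − T) = 2325.328 (T − 10.2)
16276 − 86.0702 T = 2325.328 T − 23718
39994 = 2411.3982 T
T = 16.59 °C

T_f = 16.6 °C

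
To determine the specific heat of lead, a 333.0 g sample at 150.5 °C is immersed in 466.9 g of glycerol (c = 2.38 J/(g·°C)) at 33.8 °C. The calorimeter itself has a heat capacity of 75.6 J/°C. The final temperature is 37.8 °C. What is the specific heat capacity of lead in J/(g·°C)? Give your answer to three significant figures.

c = 0.126 J/(g·°C)

q_gained = (466.9 × 2.38 + 75.6) × (37.8 − 33.8) = 4747 J
q_lost = 333.0 × c × (150.5 − 37.8) = 37529.1 c
Set equal: c = 4747 / 37529.1 = 0.126 J/(g·°C)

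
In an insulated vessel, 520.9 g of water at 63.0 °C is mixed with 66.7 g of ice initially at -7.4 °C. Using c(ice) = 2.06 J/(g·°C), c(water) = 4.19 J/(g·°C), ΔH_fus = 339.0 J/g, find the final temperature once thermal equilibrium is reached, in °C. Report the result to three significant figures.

Heat to bring ice to 0 °C and melt it: q₁ = 66.7×2.06×7.4 + 66.7×339.0 = 23628 J
Heat the water can supply cooling to 0 °C: 520.9×4.19×63.0 = 137502 J > q₁, so all ice melts.
Energy balance: 520.9×4.19×(63.0 − T) = 23628 + 66.7×4.19×(T − 0)
2182.571(63.0 − T) = 23628 + 279.473 T
137502 − 23628 = 2462.044 T
T = 113874 / 2462.044 = 46.25 °C

T_f = 46.3 °C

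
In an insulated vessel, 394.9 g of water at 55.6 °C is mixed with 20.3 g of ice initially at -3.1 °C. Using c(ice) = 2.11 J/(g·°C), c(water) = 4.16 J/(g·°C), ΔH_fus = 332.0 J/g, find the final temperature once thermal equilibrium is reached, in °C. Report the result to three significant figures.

Heat to bring ice to 0 °C and melt it: q₁ = 20.3×2.11×3.1 + 20.3×332.0 = 6872.4 J
Heat the water can supply cooling to 0 °C: 394.9×4.16×55.6 = 91338.8 J > q₁, so all ice melts.
Energy balance: 394.9×4.16×(55.6 − T) = 6872.4 + 20.3×4.16×(T − 0)
1642.784(55.6 − T) = 6872.4 + 84.448 T
91338.8 − 6872.4 = 1727.232 T
T = 84466.4 / 1727.232 = 48.90 °C

T_f = 48.9 °C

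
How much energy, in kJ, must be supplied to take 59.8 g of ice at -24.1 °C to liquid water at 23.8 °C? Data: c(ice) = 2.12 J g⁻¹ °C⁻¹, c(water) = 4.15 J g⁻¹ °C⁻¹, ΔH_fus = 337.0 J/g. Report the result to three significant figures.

q1 (heat ice -24.1→0.0 °C): 59.8 × 2.12 × 24.1 = 3055 J
q2 (melt at 0 °C): 59.8 × 337.0 = 20153 J
q3 (heat water 0.0→23.8 °C): 59.8 × 4.15 × 23.8 = 5906 J
Total: 3055 + 20153 + 5906 = 29114 J = 29.1 kJ

q = 29.1 kJ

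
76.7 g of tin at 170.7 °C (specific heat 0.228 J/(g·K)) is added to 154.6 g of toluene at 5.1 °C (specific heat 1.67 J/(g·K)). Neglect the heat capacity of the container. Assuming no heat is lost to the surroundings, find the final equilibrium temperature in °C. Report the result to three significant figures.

T_f = 15.6 °C

Heat lost by tin = heat gained by toluene.
(76.7)(0.228)(170.7 − T) = (154.6)(1.67)(T − 5.1)
17.4876 (170.7 − T) = 258.182 (T − 5.1)
2985.1 − 17.4876 T = 258.182 T − 1316.7
4301.8 = 275.6696 T
T = 15.60 °C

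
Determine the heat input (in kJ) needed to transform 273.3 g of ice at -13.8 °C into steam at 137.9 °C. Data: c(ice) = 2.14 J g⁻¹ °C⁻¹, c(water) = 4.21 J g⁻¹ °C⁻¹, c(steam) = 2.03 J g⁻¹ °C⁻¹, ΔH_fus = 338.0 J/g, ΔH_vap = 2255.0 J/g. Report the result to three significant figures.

q = 853 kJ

q1 (heat ice -13.8→0.0 °C): 273.3 × 2.14 × 13.8 = 8071 J
q2 (melt at 0 °C): 273.3 × 338.0 = 92375 J
q3 (heat water 0.0→100.0 °C): 273.3 × 4.21 × 100.0 = 115059 J
q4 (vaporize at 100 °C): 273.3 × 2255.0 = 616292 J
q5 (heat steam 100.0→137.9 °C): 273.3 × 2.03 × 37.9 = 21027 J
Total: 8071 + 92375 + 115059 + 616292 + 21027 = 852824 J = 853 kJ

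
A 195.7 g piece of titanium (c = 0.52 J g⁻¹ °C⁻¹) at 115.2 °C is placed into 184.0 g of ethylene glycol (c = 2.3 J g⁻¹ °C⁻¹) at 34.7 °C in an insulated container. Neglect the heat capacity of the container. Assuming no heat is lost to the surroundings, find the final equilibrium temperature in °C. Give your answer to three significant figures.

T_f = 50.3 °C

Heat lost by titanium = heat gained by ethylene glycol.
(195.7)(0.52)(115.2 − T) = (184.0)(2.3)(T − 34.7)
101.764 (115.2 − T) = 423.2 (T − 34.7)
11723 − 101.764 T = 423.2 T − 14685
26408 = 524.964 T
T = 50.30 °C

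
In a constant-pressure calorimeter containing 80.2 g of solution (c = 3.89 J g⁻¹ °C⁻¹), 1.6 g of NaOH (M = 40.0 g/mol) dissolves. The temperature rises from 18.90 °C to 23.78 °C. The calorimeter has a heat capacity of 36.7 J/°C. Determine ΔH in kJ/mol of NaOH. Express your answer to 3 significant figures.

ΔH = -42.5 kJ/mol

|ΔT| = |23.78 − 18.90| = 4.88 °C
|q_surr| = (80.2 × 3.89 + 36.7) × 4.88 = 348.678 × 4.88 = 1701.5 J
n(NaOH) = 1.6 / 40.0 = 0.040000 mol
Temperature rose, so q_rxn = −|q_surr| = -1.7015 kJ
ΔH = q_rxn / n = -42.54 kJ/mol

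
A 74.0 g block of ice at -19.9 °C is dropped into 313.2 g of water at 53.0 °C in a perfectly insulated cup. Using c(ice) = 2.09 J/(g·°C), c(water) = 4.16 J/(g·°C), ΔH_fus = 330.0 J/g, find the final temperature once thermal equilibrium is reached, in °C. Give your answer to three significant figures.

Heat to bring ice to 0 °C and melt it: q₁ = 74.0×2.09×19.9 + 74.0×330.0 = 27498 J
Heat the water can supply cooling to 0 °C: 313.2×4.16×53.0 = 69054.3 J > q₁, so all ice melts.
Energy balance: 313.2×4.16×(53.0 − T) = 27498 + 74.0×4.16×(T − 0)
1302.912(53.0 − T) = 27498 + 307.84 T
69054.3 − 27498 = 1610.752 T
T = 41556.3 / 1610.752 = 25.80 °C

T_f = 25.8 °C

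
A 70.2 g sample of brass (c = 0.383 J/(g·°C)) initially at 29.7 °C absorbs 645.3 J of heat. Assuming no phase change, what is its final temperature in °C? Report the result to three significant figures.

T_f = 53.7 °C

ΔT = q / (m c) = 645.3 / (70.2 × 0.383) = 24.00 °C
T_f = 29.7 + 24.00 = 53.70 °C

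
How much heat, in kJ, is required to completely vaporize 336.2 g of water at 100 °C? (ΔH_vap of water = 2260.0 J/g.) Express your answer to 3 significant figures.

q = m × ΔH_vap = 336.2 × 2260.0 = 759800 J = 760 kJ

q = 760 kJ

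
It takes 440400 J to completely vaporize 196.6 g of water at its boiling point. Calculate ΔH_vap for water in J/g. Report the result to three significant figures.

ΔH_vap = q / m = 440400 / 196.6 = 2240 J/g

ΔH_vap = 2240 J/g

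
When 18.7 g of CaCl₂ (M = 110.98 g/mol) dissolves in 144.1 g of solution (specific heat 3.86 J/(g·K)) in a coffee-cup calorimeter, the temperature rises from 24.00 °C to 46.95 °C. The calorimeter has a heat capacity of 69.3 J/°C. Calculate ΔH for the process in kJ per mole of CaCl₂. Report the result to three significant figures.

|ΔT| = |46.95 − 24.00| = 22.95 °C
|q_surr| = (144.1 × 3.86 + 69.3) × 22.95 = 625.526 × 22.95 = 14360 J
n(CaCl₂) = 18.7 / 110.98 = 0.1685 mol
Temperature rose, so q_rxn = −|q_surr| = -14.36 kJ
ΔH = q_rxn / n = -85.22 kJ/mol

ΔH = -85.2 kJ/mol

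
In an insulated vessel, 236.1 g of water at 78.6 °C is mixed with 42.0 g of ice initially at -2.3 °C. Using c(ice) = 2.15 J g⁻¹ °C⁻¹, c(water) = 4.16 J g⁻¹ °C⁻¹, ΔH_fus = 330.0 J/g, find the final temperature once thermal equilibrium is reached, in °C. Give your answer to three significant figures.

Heat to bring ice to 0 °C and melt it: q₁ = 42.0×2.15×2.3 + 42.0×330.0 = 14068 J
Heat the water can supply cooling to 0 °C: 236.1×4.16×78.6 = 77199.0 J > q₁, so all ice melts.
Energy balance: 236.1×4.16×(78.6 − T) = 14068 + 42.0×4.16×(T − 0)
982.176(78.6 − T) = 14068 + 174.72 T
77199.0 − 14068 = 1156.896 T
T = 63131.0 / 1156.896 = 54.57 °C

T_f = 54.6 °C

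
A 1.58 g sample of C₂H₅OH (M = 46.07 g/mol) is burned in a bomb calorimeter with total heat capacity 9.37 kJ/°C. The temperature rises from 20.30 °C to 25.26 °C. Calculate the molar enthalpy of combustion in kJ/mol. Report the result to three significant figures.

ΔT = 25.26 − 20.30 = 4.96 °C
q_cal = C_cal × ΔT = 9.37 × 4.96 = 46.4752 kJ
n = 1.58 / 46.07 = 0.034296 mol
q_rxn = −q_cal = -46.4752 kJ
ΔH = -46.4752 / 0.034296 = -1355 kJ/mol

ΔH = -1360 kJ/mol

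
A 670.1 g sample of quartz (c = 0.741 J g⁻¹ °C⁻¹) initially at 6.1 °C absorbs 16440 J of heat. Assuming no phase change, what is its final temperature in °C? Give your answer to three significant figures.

ΔT = q / (m c) = 16440 / (670.1 × 0.741) = 33.11 °C
T_f = 6.1 + 33.11 = 39.21 °C

T_f = 39.2 °C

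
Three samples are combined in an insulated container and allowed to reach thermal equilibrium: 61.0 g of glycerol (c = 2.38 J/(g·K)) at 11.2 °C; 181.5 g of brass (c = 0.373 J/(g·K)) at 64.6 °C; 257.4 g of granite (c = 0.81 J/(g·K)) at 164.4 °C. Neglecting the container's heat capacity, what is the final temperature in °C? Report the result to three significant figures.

Σ mᵢcᵢ(T − Tᵢ) = 0  ⇒  T = Σ mᵢcᵢTᵢ / Σ mᵢcᵢ
Σ mᵢcᵢ = 61.0×2.38 + 181.5×0.373 + 257.4×0.81 = 421.3735
Σ mᵢcᵢTᵢ = 145.18×11.2 + 67.6995×64.6 + 208.494×164.4 = 40276
T = 40276 / 421.3735 = 95.58 °C

T_f = 95.6 °C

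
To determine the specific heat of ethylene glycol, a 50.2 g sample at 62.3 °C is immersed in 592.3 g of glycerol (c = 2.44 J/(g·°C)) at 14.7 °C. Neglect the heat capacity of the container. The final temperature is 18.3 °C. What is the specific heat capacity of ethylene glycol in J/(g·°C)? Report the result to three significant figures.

q_gained = (592.3 × 2.44) × (18.3 − 14.7) = 5203 J
q_lost = 50.2 × c × (62.3 − 18.3) = 2208.8 c
Set equal: c = 5203 / 2208.8 = 2.36 J/(g·°C)

c = 2.36 J/(g·°C)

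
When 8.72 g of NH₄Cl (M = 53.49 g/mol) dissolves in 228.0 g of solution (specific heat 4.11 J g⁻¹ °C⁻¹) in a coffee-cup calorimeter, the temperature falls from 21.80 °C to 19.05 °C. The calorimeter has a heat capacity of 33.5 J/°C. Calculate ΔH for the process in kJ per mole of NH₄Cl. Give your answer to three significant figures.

|ΔT| = |19.05 − 21.80| = 2.75 °C
|q_surr| = (228.0 × 4.11 + 33.5) × 2.75 = 970.58 × 2.75 = 2669 J
n(NH₄Cl) = 8.72 / 53.49 = 0.1630 mol
Temperature fell, so q_rxn = +|q_surr| = 2.669 kJ
ΔH = q_rxn / n = 16.37 kJ/mol

ΔH = 16.4 kJ/mol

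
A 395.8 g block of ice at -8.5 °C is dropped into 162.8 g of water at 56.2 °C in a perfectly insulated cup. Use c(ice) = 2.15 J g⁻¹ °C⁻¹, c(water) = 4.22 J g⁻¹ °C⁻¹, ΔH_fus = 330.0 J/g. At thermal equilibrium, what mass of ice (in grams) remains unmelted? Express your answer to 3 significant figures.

Heat to warm all ice to 0 °C: 395.8×2.15×8.5 = 7233.2 J
Heat released by water cooling to 0 °C: 162.8×4.22×56.2 = 38610 J
38610 J < 7233.2 + 395.8×330.0 = 137847.2 J, so not all ice melts; final T = 0 °C.
Heat left for melting: 38610 − 7233.2 = 31376.8 J
Mass melted = 31376.8 / 330.0 = 95.08 g
Ice remaining = 395.8 − 95.08 = 300.72 g

m_ice remaining = 301 g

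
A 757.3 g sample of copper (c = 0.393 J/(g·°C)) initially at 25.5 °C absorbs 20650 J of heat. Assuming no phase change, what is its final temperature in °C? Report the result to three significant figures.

T_f = 94.9 °C

ΔT = q / (m c) = 20650 / (757.3 × 0.393) = 69.38 °C
T_f = 25.5 + 69.38 = 94.88 °C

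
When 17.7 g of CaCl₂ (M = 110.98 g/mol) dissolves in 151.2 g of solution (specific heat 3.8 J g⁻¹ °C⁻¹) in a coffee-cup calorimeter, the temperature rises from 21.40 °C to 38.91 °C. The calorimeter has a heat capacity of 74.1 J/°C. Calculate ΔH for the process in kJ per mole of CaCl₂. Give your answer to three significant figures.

|ΔT| = |38.91 − 21.40| = 17.51 °C
|q_surr| = (151.2 × 3.8 + 74.1) × 17.51 = 648.66 × 17.51 = 11360 J
n(CaCl₂) = 17.7 / 110.98 = 0.1595 mol
Temperature rose, so q_rxn = −|q_surr| = -11.36 kJ
ΔH = q_rxn / n = -71.22 kJ/mol

ΔH = -71.2 kJ/mol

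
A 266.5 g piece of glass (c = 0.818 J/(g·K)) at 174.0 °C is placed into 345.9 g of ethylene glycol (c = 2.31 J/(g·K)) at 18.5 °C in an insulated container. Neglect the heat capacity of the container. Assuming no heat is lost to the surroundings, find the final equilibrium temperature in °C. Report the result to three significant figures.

Heat lost by glass = heat gained by ethylene glycol.
(266.5)(0.818)(174.0 − T) = (345.9)(2.31)(T − 18.5)
217.997 (174.0 − T) = 799.029 (T − 18.5)
37931 − 217.997 T = 799.029 T − 14782
52713 = 1017.026 T
T = 51.83 °C

T_f = 51.8 °C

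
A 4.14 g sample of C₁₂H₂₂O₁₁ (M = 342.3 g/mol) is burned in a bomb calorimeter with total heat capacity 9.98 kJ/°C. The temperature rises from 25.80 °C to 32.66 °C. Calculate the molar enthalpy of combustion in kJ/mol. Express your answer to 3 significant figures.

ΔH = -5660 kJ/mol

ΔT = 32.66 − 25.80 = 6.86 °C
q_cal = C_cal × ΔT = 9.98 × 6.86 = 68.4628 kJ
n = 4.14 / 342.3 = 0.01209 mol
q_rxn = −q_cal = -68.4628 kJ
ΔH = -68.4628 / 0.01209 = -5663 kJ/mol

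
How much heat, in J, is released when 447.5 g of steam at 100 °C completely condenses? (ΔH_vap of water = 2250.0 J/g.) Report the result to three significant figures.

q = m × ΔH_vap = 447.5 × 2250.0 = 1007000 J

q = 1010000 J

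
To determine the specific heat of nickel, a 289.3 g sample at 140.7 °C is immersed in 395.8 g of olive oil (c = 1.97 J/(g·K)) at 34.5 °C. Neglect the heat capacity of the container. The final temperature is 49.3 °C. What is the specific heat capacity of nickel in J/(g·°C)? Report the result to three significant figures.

c = 0.436 J/(g·°C)

q_gained = (395.8 × 1.97) × (49.3 − 34.5) = 11540 J
q_lost = 289.3 × c × (140.7 − 49.3) = 26442.02 c
Set equal: c = 11540 / 26442.02 = 0.436 J/(g·°C)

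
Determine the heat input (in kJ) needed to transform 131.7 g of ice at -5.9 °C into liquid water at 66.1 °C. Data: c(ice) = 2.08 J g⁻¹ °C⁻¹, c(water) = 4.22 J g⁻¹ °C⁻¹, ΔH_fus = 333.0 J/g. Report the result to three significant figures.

q = 82.2 kJ

q1 (heat ice -5.9→0.0 °C): 131.7 × 2.08 × 5.9 = 1616 J
q2 (melt at 0 °C): 131.7 × 333.0 = 43856 J
q3 (heat water 0.0→66.1 °C): 131.7 × 4.22 × 66.1 = 36737 J
Total: 1616 + 43856 + 36737 = 82209 J = 82.2 kJ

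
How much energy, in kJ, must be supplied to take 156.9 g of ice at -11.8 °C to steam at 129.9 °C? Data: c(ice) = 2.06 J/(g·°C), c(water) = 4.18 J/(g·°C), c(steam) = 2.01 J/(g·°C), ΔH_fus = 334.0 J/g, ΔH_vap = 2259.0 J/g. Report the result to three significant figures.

q1 (heat ice -11.8→0.0 °C): 156.9 × 2.06 × 11.8 = 3814 J
q2 (melt at 0 °C): 156.9 × 334.0 = 52405 J
q3 (heat water 0.0→100.0 °C): 156.9 × 4.18 × 100.0 = 65584 J
q4 (vaporize at 100 °C): 156.9 × 2259.0 = 354437 J
q5 (heat steam 100.0→129.9 °C): 156.9 × 2.01 × 29.9 = 9430 J
Total: 3814 + 52405 + 65584 + 354437 + 9430 = 485670 J = 486 kJ

q = 486 kJ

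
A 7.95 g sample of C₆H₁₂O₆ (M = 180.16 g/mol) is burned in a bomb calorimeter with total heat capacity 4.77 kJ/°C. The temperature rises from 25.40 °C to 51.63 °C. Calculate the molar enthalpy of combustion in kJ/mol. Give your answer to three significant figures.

ΔT = 51.63 − 25.40 = 26.23 °C
q_cal = C_cal × ΔT = 4.77 × 26.23 = 125.1171 kJ
n = 7.95 / 180.16 = 0.04413 mol
q_rxn = −q_cal = -125.1171 kJ
ΔH = -125.1171 / 0.04413 = -2835 kJ/mol

ΔH = -2840 kJ/mol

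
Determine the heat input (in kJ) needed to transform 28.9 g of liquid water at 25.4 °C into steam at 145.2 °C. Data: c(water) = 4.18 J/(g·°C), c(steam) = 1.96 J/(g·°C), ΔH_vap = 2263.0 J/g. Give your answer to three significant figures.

q = 77.0 kJ

q1 (heat water 25.4→100.0 °C): 28.9 × 4.18 × 74.6 = 9012 J
q2 (vaporize at 100 °C): 28.9 × 2263.0 = 65401 J
q3 (heat steam 100.0→145.2 °C): 28.9 × 1.96 × 45.2 = 2560 J
Total: 9012 + 65401 + 2560 = 76973 J = 77.0 kJ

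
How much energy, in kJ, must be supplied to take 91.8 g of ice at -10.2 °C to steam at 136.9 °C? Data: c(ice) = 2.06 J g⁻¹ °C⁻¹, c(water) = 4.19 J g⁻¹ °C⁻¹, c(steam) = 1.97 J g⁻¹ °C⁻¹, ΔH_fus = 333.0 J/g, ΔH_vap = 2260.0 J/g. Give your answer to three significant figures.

q1 (heat ice -10.2→0.0 °C): 91.8 × 2.06 × 10.2 = 1929 J
q2 (melt at 0 °C): 91.8 × 333.0 = 30569 J
q3 (heat water 0.0→100.0 °C): 91.8 × 4.19 × 100.0 = 38464 J
q4 (vaporize at 100 °C): 91.8 × 2260.0 = 207468 J
q5 (heat steam 100.0→136.9 °C): 91.8 × 1.97 × 36.9 = 6673 J
Total: 1929 + 30569 + 38464 + 207468 + 6673 = 285103 J = 285 kJ

q = 285 kJ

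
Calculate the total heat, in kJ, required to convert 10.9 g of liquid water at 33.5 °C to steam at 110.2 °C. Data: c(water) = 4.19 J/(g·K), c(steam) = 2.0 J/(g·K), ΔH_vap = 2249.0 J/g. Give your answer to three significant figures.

q = 27.8 kJ

q1 (heat water 33.5→100.0 °C): 10.9 × 4.19 × 66.5 = 3037 J
q2 (vaporize at 100 °C): 10.9 × 2249.0 = 24514 J
q3 (heat steam 100.0→110.2 °C): 10.9 × 2.0 × 10.2 = 222 J
Total: 3037 + 24514 + 222 = 27773 J = 27.8 kJ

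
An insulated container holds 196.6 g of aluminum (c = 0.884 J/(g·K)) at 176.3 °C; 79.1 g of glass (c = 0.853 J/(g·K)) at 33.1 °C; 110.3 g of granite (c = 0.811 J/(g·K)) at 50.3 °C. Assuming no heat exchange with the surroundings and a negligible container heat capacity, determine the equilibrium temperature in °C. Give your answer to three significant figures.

Σ mᵢcᵢ(T − Tᵢ) = 0  ⇒  T = Σ mᵢcᵢTᵢ / Σ mᵢcᵢ
Σ mᵢcᵢ = 196.6×0.884 + 79.1×0.853 + 110.3×0.811 = 330.7200
Σ mᵢcᵢTᵢ = 173.7944×176.3 + 67.4723×33.1 + 89.4533×50.3 = 37373
T = 37373 / 330.7200 = 113.0 °C

T_f = 113 °C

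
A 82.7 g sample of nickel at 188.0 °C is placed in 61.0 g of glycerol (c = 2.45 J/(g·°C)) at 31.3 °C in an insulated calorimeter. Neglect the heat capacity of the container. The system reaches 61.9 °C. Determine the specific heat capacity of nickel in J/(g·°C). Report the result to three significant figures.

q_gained = (61.0 × 2.45) × (61.9 − 31.3) = 4573 J
q_lost = 82.7 × c × (188.0 − 61.9) = 10428.47 c
Set equal: c = 4573 / 10428.47 = 0.439 J/(g·°C)

c = 0.439 J/(g·°C)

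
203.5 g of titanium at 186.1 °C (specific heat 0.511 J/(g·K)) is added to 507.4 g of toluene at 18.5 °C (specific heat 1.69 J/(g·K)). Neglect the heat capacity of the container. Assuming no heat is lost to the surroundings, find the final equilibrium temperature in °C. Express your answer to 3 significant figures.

Heat lost by titanium = heat gained by toluene.
(203.5)(0.511)(186.1 − T) = (507.4)(1.69)(T − 18.5)
103.9885 (186.1 − T) = 857.506 (T − 18.5)
19352 − 103.9885 T = 857.506 T − 15864
35216 = 961.4945 T
T = 36.63 °C

T_f = 36.6 °C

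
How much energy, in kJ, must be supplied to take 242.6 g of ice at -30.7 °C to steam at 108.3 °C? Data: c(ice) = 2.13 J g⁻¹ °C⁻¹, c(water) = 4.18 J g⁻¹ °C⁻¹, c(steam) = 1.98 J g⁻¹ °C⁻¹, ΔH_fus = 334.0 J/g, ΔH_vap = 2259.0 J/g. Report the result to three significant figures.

q1 (heat ice -30.7→0.0 °C): 242.6 × 2.13 × 30.7 = 15864 J
q2 (melt at 0 °C): 242.6 × 334.0 = 81028 J
q3 (heat water 0.0→100.0 °C): 242.6 × 4.18 × 100.0 = 101407 J
q4 (vaporize at 100 °C): 242.6 × 2259.0 = 548033 J
q5 (heat steam 100.0→108.3 °C): 242.6 × 1.98 × 8.3 = 3987 J
Total: 15864 + 81028 + 101407 + 548033 + 3987 = 750319 J = 750 kJ

q = 750 kJ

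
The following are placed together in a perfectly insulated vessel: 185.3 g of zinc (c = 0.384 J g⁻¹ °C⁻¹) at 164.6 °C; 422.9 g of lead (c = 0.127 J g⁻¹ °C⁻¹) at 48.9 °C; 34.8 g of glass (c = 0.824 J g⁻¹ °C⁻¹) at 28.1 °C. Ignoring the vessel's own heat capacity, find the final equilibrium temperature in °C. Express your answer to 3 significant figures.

Σ mᵢcᵢ(T − Tᵢ) = 0  ⇒  T = Σ mᵢcᵢTᵢ / Σ mᵢcᵢ
Σ mᵢcᵢ = 185.3×0.384 + 422.9×0.127 + 34.8×0.824 = 153.5387
Σ mᵢcᵢTᵢ = 71.1552×164.6 + 53.7083×48.9 + 28.6752×28.1 = 15144
T = 15144 / 153.5387 = 98.63 °C

T_f = 98.6 °C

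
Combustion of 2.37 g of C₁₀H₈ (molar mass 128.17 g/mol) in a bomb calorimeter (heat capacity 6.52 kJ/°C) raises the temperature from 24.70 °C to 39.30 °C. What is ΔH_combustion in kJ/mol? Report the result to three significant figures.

ΔH = -5150 kJ/mol

ΔT = 39.30 − 24.70 = 14.60 °C
q_cal = C_cal × ΔT = 6.52 × 14.60 = 95.192 kJ
n = 2.37 / 128.17 = 0.01849 mol
q_rxn = −q_cal = -95.192 kJ
ΔH = -95.192 / 0.01849 = -5148 kJ/mol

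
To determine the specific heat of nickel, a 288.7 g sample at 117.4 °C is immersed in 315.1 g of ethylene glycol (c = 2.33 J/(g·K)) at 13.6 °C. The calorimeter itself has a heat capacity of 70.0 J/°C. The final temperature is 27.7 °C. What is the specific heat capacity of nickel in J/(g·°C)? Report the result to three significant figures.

c = 0.438 J/(g·°C)

q_gained = (315.1 × 2.33 + 70.0) × (27.7 − 13.6) = 11340 J
q_lost = 288.7 × c × (117.4 − 27.7) = 25896.39 c
Set equal: c = 11340 / 25896.39 = 0.438 J/(g·°C)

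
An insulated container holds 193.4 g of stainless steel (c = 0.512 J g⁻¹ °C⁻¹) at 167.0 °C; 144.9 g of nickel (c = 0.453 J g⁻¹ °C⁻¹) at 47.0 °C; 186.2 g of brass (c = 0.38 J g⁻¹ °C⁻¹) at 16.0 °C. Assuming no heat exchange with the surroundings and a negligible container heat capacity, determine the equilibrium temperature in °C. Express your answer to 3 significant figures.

Σ mᵢcᵢ(T − Tᵢ) = 0  ⇒  T = Σ mᵢcᵢTᵢ / Σ mᵢcᵢ
Σ mᵢcᵢ = 193.4×0.512 + 144.9×0.453 + 186.2×0.38 = 235.4165
Σ mᵢcᵢTᵢ = 99.0208×167.0 + 65.6397×47.0 + 70.756×16.0 = 20754
T = 20754 / 235.4165 = 88.16 °C

T_f = 88.2 °C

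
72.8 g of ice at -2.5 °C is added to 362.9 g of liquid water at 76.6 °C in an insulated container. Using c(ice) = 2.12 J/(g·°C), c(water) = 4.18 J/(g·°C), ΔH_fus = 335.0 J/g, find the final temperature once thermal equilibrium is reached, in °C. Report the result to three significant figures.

T_f = 50.2 °C

Heat to bring ice to 0 °C and melt it: q₁ = 72.8×2.12×2.5 + 72.8×335.0 = 24774 J
Heat the water can supply cooling to 0 °C: 362.9×4.18×76.6 = 116196 J > q₁, so all ice melts.
Energy balance: 362.9×4.18×(76.6 − T) = 24774 + 72.8×4.18×(T − 0)
1516.922(76.6 − T) = 24774 + 304.304 T
116196 − 24774 = 1821.226 T
T = 91422 / 1821.226 = 50.20 °C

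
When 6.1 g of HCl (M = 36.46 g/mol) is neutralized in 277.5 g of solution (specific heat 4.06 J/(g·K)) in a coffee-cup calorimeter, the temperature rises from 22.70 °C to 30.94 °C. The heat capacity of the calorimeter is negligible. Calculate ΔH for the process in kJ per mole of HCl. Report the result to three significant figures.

ΔH = -55.5 kJ/mol

|ΔT| = |30.94 − 22.70| = 8.24 °C
|q_surr| = (277.5 × 4.06) × 8.24 = 1126.65 × 8.24 = 9284 J
n(HCl) = 6.1 / 36.46 = 0.1673 mol
Temperature rose, so q_rxn = −|q_surr| = -9.284 kJ
ΔH = q_rxn / n = -55.49 kJ/mol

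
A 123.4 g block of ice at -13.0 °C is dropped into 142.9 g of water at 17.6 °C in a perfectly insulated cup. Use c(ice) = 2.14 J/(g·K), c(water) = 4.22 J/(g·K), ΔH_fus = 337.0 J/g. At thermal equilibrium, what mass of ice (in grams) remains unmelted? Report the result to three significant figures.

m_ice remaining = 102 g

Heat to warm all ice to 0 °C: 123.4×2.14×13.0 = 3433.0 J
Heat released by water cooling to 0 °C: 142.9×4.22×17.6 = 10613 J
10613 J < 3433.0 + 123.4×337.0 = 45018.8 J, so not all ice melts; final T = 0 °C.
Heat left for melting: 10613 − 3433.0 = 7180.0 J
Mass melted = 7180.0 / 337.0 = 21.31 g
Ice remaining = 123.4 − 21.31 = 102.09 g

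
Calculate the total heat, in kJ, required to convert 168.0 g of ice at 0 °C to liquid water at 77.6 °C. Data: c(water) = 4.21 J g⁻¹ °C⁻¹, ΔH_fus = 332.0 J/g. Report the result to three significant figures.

q = 111 kJ

q1 (melt at 0 °C): 168.0 × 332.0 = 55776 J
q2 (heat water 0.0→77.6 °C): 168.0 × 4.21 × 77.6 = 54885 J
Total: 55776 + 54885 = 110661 J = 111 kJ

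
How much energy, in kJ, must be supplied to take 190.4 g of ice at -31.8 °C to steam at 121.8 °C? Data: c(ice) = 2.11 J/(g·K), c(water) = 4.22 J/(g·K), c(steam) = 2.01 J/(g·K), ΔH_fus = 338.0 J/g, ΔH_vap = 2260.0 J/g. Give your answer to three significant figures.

q = 596 kJ

q1 (heat ice -31.8→0.0 °C): 190.4 × 2.11 × 31.8 = 12775 J
q2 (melt at 0 °C): 190.4 × 338.0 = 64355 J
q3 (heat water 0.0→100.0 °C): 190.4 × 4.22 × 100.0 = 80349 J
q4 (vaporize at 100 °C): 190.4 × 2260.0 = 430304 J
q5 (heat steam 100.0→121.8 °C): 190.4 × 2.01 × 21.8 = 8343 J
Total: 12775 + 64355 + 80349 + 430304 + 8343 = 596126 J = 596 kJ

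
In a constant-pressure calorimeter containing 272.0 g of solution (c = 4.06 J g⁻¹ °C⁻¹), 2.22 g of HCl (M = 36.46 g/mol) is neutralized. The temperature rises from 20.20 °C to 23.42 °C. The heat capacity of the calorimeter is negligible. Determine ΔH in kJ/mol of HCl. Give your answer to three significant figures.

|ΔT| = |23.42 − 20.20| = 3.22 °C
|q_surr| = (272.0 × 4.06) × 3.22 = 1104.32 × 3.22 = 3556 J
n(HCl) = 2.22 / 36.46 = 0.06089 mol
Temperature rose, so q_rxn = −|q_surr| = -3.556 kJ
ΔH = q_rxn / n = -58.40 kJ/mol

ΔH = -58.4 kJ/mol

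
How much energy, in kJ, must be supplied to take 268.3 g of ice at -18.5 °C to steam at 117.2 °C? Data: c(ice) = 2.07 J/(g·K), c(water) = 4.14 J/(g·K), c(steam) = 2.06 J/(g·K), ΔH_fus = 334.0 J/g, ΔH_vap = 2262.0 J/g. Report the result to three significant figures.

q = 827 kJ

q1 (heat ice -18.5→0.0 °C): 268.3 × 2.07 × 18.5 = 10275 J
q2 (melt at 0 °C): 268.3 × 334.0 = 89612 J
q3 (heat water 0.0→100.0 °C): 268.3 × 4.14 × 100.0 = 111076 J
q4 (vaporize at 100 °C): 268.3 × 2262.0 = 606895 J
q5 (heat steam 100.0→117.2 °C): 268.3 × 2.06 × 17.2 = 9506 J
Total: 10275 + 89612 + 111076 + 606895 + 9506 = 827364 J = 827 kJ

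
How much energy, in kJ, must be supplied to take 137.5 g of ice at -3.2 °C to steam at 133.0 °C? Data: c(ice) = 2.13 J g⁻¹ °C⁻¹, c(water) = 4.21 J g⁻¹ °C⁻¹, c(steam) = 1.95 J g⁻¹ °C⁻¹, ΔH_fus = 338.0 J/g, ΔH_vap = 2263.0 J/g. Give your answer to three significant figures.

q = 425 kJ

q1 (heat ice -3.2→0.0 °C): 137.5 × 2.13 × 3.2 = 937 J
q2 (melt at 0 °C): 137.5 × 338.0 = 46475 J
q3 (heat water 0.0→100.0 °C): 137.5 × 4.21 × 100.0 = 57888 J
q4 (vaporize at 100 °C): 137.5 × 2263.0 = 311163 J
q5 (heat steam 100.0→133.0 °C): 137.5 × 1.95 × 33.0 = 8848 J
Total: 937 + 46475 + 57888 + 311163 + 8848 = 425311 J = 425 kJ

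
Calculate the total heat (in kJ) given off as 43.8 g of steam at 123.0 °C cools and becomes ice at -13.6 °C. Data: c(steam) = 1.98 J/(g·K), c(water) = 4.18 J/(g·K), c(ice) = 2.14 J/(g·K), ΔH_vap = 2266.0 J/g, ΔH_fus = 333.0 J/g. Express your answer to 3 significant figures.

q1 (cool steam 123.0→100 °C): 43.8 × 1.98 × 23.0 = 1995 J
q2 (condense at 100 °C): 43.8 × 2266.0 = 99251 J
q3 (cool water 100→0 °C): 43.8 × 4.18 × 100.0 = 18308 J
q4 (freeze at 0 °C): 43.8 × 333.0 = 14585 J
q5 (cool ice 0→-13.6 °C): 43.8 × 2.14 × 13.6 = 1275 J
Total: 1995 + 99251 + 18308 + 14585 + 1275 = 135414 J = 135 kJ

q = 135 kJ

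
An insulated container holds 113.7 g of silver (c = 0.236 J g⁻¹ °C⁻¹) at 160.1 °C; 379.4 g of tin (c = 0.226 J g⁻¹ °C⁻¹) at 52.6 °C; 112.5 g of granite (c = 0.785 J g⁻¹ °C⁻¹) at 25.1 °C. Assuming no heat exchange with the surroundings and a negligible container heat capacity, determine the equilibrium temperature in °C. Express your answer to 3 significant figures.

T_f = 54.9 °C

Σ mᵢcᵢ(T − Tᵢ) = 0  ⇒  T = Σ mᵢcᵢTᵢ / Σ mᵢcᵢ
Σ mᵢcᵢ = 113.7×0.236 + 379.4×0.226 + 112.5×0.785 = 200.8901
Σ mᵢcᵢTᵢ = 26.8332×160.1 + 85.7444×52.6 + 88.3125×25.1 = 11023
T = 11023 / 200.8901 = 54.87 °C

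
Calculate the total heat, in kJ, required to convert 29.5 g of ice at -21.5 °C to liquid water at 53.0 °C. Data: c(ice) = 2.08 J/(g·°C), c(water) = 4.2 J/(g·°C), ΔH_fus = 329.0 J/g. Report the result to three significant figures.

q = 17.6 kJ

q1 (heat ice -21.5→0.0 °C): 29.5 × 2.08 × 21.5 = 1319 J
q2 (melt at 0 °C): 29.5 × 329.0 = 9706 J
q3 (heat water 0.0→53.0 °C): 29.5 × 4.2 × 53.0 = 6567 J
Total: 1319 + 9706 + 6567 = 17592 J = 17.6 kJ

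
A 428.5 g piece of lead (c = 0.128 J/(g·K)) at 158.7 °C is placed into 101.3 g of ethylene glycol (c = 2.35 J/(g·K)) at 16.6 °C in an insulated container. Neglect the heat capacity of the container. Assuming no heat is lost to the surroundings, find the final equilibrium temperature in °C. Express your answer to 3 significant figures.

Heat lost by lead = heat gained by ethylene glycol.
(428.5)(0.128)(158.7 − T) = (101.3)(2.35)(T − 16.6)
54.848 (158.7 − T) = 238.055 (T − 16.6)
8704.4 − 54.848 T = 238.055 T − 3951.7
12656.1 = 292.903 T
T = 43.21 °C

T_f = 43.2 °C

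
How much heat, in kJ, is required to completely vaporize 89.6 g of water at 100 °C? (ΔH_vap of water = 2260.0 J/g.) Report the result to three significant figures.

q = m × ΔH_vap = 89.6 × 2260.0 = 202496 J = 202 kJ

q = 202 kJ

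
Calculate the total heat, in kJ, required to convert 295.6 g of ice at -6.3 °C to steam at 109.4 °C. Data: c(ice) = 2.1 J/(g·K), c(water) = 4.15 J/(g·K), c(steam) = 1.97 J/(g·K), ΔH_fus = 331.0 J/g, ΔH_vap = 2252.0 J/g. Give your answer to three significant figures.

q = 896 kJ

q1 (heat ice -6.3→0.0 °C): 295.6 × 2.1 × 6.3 = 3911 J
q2 (melt at 0 °C): 295.6 × 331.0 = 97844 J
q3 (heat water 0.0→100.0 °C): 295.6 × 4.15 × 100.0 = 122674 J
q4 (vaporize at 100 °C): 295.6 × 2252.0 = 665691 J
q5 (heat steam 100.0→109.4 °C): 295.6 × 1.97 × 9.4 = 5474 J
Total: 3911 + 97844 + 122674 + 665691 + 5474 = 895594 J = 896 kJ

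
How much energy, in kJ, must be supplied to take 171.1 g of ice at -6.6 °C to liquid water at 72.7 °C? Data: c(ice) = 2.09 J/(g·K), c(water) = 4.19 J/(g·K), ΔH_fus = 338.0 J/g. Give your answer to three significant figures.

q = 112 kJ

q1 (heat ice -6.6→0.0 °C): 171.1 × 2.09 × 6.6 = 2360 J
q2 (melt at 0 °C): 171.1 × 338.0 = 57832 J
q3 (heat water 0.0→72.7 °C): 171.1 × 4.19 × 72.7 = 52119 J
Total: 2360 + 57832 + 52119 = 112311 J = 112 kJ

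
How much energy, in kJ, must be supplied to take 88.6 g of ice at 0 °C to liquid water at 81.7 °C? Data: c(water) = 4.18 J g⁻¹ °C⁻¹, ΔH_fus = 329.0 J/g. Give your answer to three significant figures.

q = 59.4 kJ

q1 (melt at 0 °C): 88.6 × 329.0 = 29149 J
q2 (heat water 0.0→81.7 °C): 88.6 × 4.18 × 81.7 = 30257 J
Total: 29149 + 30257 = 59406 J = 59.4 kJ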